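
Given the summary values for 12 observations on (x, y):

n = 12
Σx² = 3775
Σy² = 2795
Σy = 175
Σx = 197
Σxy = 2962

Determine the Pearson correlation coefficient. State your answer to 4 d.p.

r = (nΣxy − ΣxΣy) / √[(nΣx² − (Σx)²)(nΣy² − (Σy)²)]
Numerator: 12×2962 − 197×175 = 1069
Denominator: √[(45300 − 38809)(33540 − 30625)] = √[6491 × 2915] = 4349.8580
r = 1069 / 4349.8580 ≈ 0.2458

0.2458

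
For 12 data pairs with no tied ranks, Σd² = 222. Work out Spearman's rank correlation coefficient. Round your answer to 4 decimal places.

0.2238

ρ = 1 − 6Σd² / [n(n²−1)] = 1 − 6×222 / (12×143)
  = 1 − 1332/1716 = 1 − 0.77622 ≈ 0.2238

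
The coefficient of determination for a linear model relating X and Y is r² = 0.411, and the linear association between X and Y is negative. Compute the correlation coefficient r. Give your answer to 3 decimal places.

-0.641

|r| = √0.411 = 0.641
The association is negative, so r = −0.641.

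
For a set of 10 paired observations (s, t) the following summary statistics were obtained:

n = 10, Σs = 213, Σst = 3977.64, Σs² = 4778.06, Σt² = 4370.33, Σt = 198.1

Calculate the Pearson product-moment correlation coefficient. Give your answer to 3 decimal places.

r = (nΣst − ΣsΣt) / √[(nΣs² − (Σs)²)(nΣt² − (Σt)²)]
Numerator: 10×3977.64 − 213×198.1 = -2418.9
Denominator: √[(47780.6 − 45369)(43703.3 − 39243.61)] = √[2411.6 × 4459.69] = 3279.4799
r = -2418.9 / 3279.4799 ≈ -0.738

-0.738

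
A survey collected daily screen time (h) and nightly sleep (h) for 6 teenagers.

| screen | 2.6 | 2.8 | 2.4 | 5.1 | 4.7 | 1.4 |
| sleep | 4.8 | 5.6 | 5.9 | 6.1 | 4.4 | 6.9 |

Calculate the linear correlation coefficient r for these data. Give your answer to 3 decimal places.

-0.454

n = 6, Σx = 19, Σy = 33.7, Σx² = 70.42, Σy² = 193.39, Σxy = 103.77
nΣxy − ΣxΣy = 622.62 − 640.3 = -17.68
nΣx² − (Σx)² = 422.52 − 361 = 61.52; nΣy² − (Σy)² = 1160.34 − 1135.69 = 24.65
r = -17.68 / √(61.52 × 24.65) = -17.68 / 38.9419 ≈ -0.454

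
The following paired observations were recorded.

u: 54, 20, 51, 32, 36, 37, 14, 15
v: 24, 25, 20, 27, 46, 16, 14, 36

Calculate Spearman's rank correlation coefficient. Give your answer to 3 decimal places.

-0.071

Rank u: 8, 3, 7, 4, 5, 6, 1, 2
Rank v: 4, 5, 3, 6, 8, 2, 1, 7
d = rank(u) − rank(v): 4, -2, 4, -2, -3, 4, 0, -5; Σd² = 90
ρ = 1 − 6Σd² / [n(n²−1)] = 1 − 6×90 / (8×63) = 1 − 540/504 ≈ -0.071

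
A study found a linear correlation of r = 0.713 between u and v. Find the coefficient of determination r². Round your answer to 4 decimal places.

0.5084

r² = (0.713)² = 0.5084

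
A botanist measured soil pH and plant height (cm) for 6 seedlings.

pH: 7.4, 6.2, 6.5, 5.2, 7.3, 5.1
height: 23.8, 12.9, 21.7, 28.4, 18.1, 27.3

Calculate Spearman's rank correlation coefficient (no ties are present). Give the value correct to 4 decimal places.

Rank pH: 6, 3, 4, 2, 5, 1
Rank height: 4, 1, 3, 6, 2, 5
d = rank(pH) − rank(height): 2, 2, 1, -4, 3, -4; Σd² = 50
ρ = 1 − 6Σd² / [n(n²−1)] = 1 − 6×50 / (6×35) = 1 − 300/210 ≈ -0.4286

-0.4286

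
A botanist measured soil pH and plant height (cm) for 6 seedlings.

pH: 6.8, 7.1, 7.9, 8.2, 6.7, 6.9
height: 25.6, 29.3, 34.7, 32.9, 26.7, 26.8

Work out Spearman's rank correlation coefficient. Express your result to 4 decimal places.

0.8857

Rank pH: 2, 4, 5, 6, 1, 3
Rank height: 1, 4, 6, 5, 2, 3
d = rank(pH) − rank(height): 1, 0, -1, 1, -1, 0; Σd² = 4
ρ = 1 − 6Σd² / [n(n²−1)] = 1 − 6×4 / (6×35) = 1 − 24/210 ≈ 0.8857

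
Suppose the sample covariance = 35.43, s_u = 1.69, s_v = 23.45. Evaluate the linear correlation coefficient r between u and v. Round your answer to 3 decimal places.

r = Cov(u,v) / (s_u · s_v) = 35.43 / (1.69 × 23.45)
  = 35.43 / 39.6305 ≈ 0.894

0.894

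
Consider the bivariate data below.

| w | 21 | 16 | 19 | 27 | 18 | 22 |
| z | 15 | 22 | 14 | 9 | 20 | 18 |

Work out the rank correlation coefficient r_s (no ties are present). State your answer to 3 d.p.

Rank w: 4, 1, 3, 6, 2, 5
Rank z: 3, 6, 2, 1, 5, 4
d = rank(w) − rank(z): 1, -5, 1, 5, -3, 1; Σd² = 62
ρ = 1 − 6Σd² / [n(n²−1)] = 1 − 6×62 / (6×35) = 1 − 372/210 ≈ -0.771

-0.771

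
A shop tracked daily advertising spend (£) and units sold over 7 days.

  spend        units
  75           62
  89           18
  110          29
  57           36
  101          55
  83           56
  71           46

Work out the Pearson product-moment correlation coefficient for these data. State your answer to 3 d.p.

-0.182

n = 7, Σx = 586, Σy = 302, Σx² = 51026, Σy² = 14582, Σxy = 24963
nΣxy − ΣxΣy = 174741 − 176972 = -2231
nΣx² − (Σx)² = 357182 − 343396 = 13786; nΣy² − (Σy)² = 102074 − 91204 = 10870
r = -2231 / √(13786 × 10870) = -2231 / 12241.4795 ≈ -0.182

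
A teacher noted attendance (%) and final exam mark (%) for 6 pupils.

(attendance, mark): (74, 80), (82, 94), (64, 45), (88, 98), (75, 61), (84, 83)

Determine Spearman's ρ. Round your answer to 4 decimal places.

Rank attendance: 2, 4, 1, 6, 3, 5
Rank mark: 3, 5, 1, 6, 2, 4
d = rank(attendance) − rank(mark): -1, -1, 0, 0, 1, 1; Σd² = 4
ρ = 1 − 6Σd² / [n(n²−1)] = 1 − 6×4 / (6×35) = 1 − 24/210 ≈ 0.8857

0.8857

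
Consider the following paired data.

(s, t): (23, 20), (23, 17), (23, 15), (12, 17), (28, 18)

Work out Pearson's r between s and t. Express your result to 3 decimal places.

n = 5, Σs = 109, Σt = 87, Σs² = 2515, Σt² = 1527, Σst = 1904
nΣst − ΣsΣt = 9520 − 9483 = 37
nΣs² − (Σs)² = 12575 − 11881 = 694; nΣt² − (Σt)² = 7635 − 7569 = 66
r = 37 / √(694 × 66) = 37 / 214.0187 ≈ 0.173

0.173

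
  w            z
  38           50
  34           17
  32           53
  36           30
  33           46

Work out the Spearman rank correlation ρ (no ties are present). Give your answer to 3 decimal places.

-0.300

Rank w: 5, 3, 1, 4, 2
Rank z: 4, 1, 5, 2, 3
d = rank(w) − rank(z): 1, 2, -4, 2, -1; Σd² = 26
ρ = 1 − 6Σd² / [n(n²−1)] = 1 − 6×26 / (5×24) = 1 − 156/120 ≈ -0.300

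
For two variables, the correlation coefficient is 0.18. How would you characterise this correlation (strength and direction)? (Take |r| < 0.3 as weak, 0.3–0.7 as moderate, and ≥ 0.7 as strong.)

weak positive

r = 0.18 > 0 so the relationship is positive.
|r| = 0.18, which falls in the weak range.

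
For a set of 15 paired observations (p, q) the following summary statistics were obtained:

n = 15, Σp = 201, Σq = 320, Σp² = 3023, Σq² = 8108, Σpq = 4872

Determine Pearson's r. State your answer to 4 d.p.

0.8986

r = (nΣpq − ΣpΣq) / √[(nΣp² − (Σp)²)(nΣq² − (Σq)²)]
Numerator: 15×4872 − 201×320 = 8760
Denominator: √[(45345 − 40401)(121620 − 102400)] = √[4944 × 19220] = 9748.0090
r = 8760 / 9748.0090 ≈ 0.8986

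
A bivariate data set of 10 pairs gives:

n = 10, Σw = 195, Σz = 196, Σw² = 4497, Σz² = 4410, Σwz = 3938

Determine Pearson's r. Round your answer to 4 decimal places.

0.1846

r = (nΣwz − ΣwΣz) / √[(nΣw² − (Σw)²)(nΣz² − (Σz)²)]
Numerator: 10×3938 − 195×196 = 1160
Denominator: √[(44970 − 38025)(44100 − 38416)] = √[6945 × 5684] = 6282.9436
r = 1160 / 6282.9436 ≈ 0.1846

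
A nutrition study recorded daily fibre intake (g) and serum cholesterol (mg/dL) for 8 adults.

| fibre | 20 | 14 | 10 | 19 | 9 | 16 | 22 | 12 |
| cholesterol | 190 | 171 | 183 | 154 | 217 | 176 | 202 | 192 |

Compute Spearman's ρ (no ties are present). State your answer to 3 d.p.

Rank fibre: 7, 4, 2, 6, 1, 5, 8, 3
Rank cholesterol: 5, 2, 4, 1, 8, 3, 7, 6
d = rank(fibre) − rank(cholesterol): 2, 2, -2, 5, -7, 2, 1, -3; Σd² = 100
ρ = 1 − 6Σd² / [n(n²−1)] = 1 − 6×100 / (8×63) = 1 − 600/504 ≈ -0.190

-0.190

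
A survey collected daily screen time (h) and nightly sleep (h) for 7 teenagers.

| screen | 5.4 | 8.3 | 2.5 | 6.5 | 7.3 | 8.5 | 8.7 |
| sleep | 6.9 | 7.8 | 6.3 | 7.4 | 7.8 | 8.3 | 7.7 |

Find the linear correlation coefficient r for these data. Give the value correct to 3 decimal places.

n = 7, Σx = 47.2, Σy = 52.2, Σx² = 347.78, Σy² = 391.92, Σxy = 360.33
nΣxy − ΣxΣy = 2522.31 − 2463.84 = 58.47
nΣx² − (Σx)² = 2434.46 − 2227.84 = 206.62; nΣy² − (Σy)² = 2743.44 − 2724.84 = 18.6
r = 58.47 / √(206.62 × 18.6) = 58.47 / 61.9930 ≈ 0.943

0.943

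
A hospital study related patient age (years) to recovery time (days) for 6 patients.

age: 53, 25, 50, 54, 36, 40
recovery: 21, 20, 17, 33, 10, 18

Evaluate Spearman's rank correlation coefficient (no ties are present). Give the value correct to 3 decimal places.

0.600

Rank age: 5, 1, 4, 6, 2, 3
Rank recovery: 5, 4, 2, 6, 1, 3
d = rank(age) − rank(recovery): 0, -3, 2, 0, 1, 0; Σd² = 14
ρ = 1 − 6Σd² / [n(n²−1)] = 1 − 6×14 / (6×35) = 1 − 84/210 ≈ 0.600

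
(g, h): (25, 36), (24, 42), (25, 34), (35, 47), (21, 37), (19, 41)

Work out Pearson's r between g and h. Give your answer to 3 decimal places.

n = 6, Σg = 149, Σh = 237, Σg² = 3853, Σh² = 9475, Σgh = 5959
nΣgh − ΣgΣh = 35754 − 35313 = 441
nΣg² − (Σg)² = 23118 − 22201 = 917; nΣh² − (Σh)² = 56850 − 56169 = 681
r = 441 / √(917 × 681) = 441 / 790.2386 ≈ 0.558

0.558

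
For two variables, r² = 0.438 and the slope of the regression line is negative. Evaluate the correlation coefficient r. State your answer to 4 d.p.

|r| = √0.438 = 0.6618
The association is negative, so r = −0.6618.

-0.6618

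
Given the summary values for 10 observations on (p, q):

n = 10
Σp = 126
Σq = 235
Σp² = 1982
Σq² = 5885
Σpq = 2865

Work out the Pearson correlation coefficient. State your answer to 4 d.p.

r = (nΣpq − ΣpΣq) / √[(nΣp² − (Σp)²)(nΣq² − (Σq)²)]
Numerator: 10×2865 − 126×235 = -960
Denominator: √[(19820 − 15876)(58850 − 55225)] = √[3944 × 3625] = 3781.1374
r = -960 / 3781.1374 ≈ -0.2539

-0.2539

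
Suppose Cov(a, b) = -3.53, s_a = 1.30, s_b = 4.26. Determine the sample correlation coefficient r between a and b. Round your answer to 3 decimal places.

-0.637

r = Cov(a,b) / (s_a · s_b) = -3.53 / (1.30 × 4.26)
  = -3.53 / 5.5380 ≈ -0.637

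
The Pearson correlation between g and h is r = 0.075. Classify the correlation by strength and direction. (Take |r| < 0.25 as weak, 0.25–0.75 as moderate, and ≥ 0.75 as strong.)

r = 0.075 > 0 so the relationship is positive.
|r| = 0.075, which falls in the weak range.

weak positive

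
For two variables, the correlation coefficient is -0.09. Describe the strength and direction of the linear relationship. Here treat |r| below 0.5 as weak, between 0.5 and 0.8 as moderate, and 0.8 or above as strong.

r = -0.09 < 0 so the relationship is negative.
|r| = 0.09, which falls in the weak range.

weak negative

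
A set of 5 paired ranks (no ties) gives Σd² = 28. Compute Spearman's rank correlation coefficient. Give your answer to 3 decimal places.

-0.400

ρ = 1 − 6Σd² / [n(n²−1)] = 1 − 6×28 / (5×24)
  = 1 − 168/120 = 1 − 1.4000 ≈ -0.400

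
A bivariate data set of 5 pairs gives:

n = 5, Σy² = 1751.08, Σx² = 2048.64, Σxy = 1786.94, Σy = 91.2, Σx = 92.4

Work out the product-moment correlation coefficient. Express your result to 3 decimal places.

r = (nΣxy − ΣxΣy) / √[(nΣx² − (Σx)²)(nΣy² − (Σy)²)]
Numerator: 5×1786.94 − 92.4×91.2 = 507.82
Denominator: √[(10243.2 − 8537.76)(8755.4 − 8317.44)] = √[1705.44 × 437.96] = 864.2422
r = 507.82 / 864.2422 ≈ 0.588

0.588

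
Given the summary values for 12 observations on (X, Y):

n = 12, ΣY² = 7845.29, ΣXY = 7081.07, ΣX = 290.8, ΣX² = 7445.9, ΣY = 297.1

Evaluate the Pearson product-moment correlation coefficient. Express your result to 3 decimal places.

-0.269

r = (nΣXY − ΣXΣY) / √[(nΣX² − (ΣX)²)(nΣY² − (ΣY)²)]
Numerator: 12×7081.07 − 290.8×297.1 = -1423.84
Denominator: √[(89350.8 − 84564.64)(94143.48 − 88268.41)] = √[4786.16 × 5875.07] = 5302.7375
r = -1423.84 / 5302.7375 ≈ -0.269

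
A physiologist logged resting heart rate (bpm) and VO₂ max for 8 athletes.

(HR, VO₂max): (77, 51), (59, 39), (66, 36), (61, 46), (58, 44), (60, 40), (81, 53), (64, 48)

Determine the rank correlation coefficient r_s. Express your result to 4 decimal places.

0.5714

Rank HR: 7, 2, 6, 4, 1, 3, 8, 5
Rank VO₂max: 7, 2, 1, 5, 4, 3, 8, 6
d = rank(HR) − rank(VO₂max): 0, 0, 5, -1, -3, 0, 0, -1; Σd² = 36
ρ = 1 − 6Σd² / [n(n²−1)] = 1 − 6×36 / (8×63) = 1 − 216/504 ≈ 0.5714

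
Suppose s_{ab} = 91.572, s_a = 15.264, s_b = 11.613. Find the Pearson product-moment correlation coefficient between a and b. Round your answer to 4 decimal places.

0.5166

r = Cov(a,b) / (s_a · s_b) = 91.572 / (15.264 × 11.613)
  = 91.572 / 177.2608 ≈ 0.5166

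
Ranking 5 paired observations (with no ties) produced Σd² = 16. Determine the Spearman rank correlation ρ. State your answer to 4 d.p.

0.2000

ρ = 1 − 6Σd² / [n(n²−1)] = 1 − 6×16 / (5×24)
  = 1 − 96/120 = 1 − 0.80000 ≈ 0.2000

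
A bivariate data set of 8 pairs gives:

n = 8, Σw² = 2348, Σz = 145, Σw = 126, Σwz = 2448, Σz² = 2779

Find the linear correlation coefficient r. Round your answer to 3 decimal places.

r = (nΣwz − ΣwΣz) / √[(nΣw² − (Σw)²)(nΣz² − (Σz)²)]
Numerator: 8×2448 − 126×145 = 1314
Denominator: √[(18784 − 15876)(22232 − 21025)] = √[2908 × 1207] = 1873.4877
r = 1314 / 1873.4877 ≈ 0.701

0.701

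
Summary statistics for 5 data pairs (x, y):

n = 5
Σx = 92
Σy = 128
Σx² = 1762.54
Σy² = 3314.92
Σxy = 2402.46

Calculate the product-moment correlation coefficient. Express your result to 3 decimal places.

r = (nΣxy − ΣxΣy) / √[(nΣx² − (Σx)²)(nΣy² − (Σy)²)]
Numerator: 5×2402.46 − 92×128 = 236.3
Denominator: √[(8812.7 − 8464)(16574.6 − 16384)] = √[348.7 × 190.6] = 257.8027
r = 236.3 / 257.8027 ≈ 0.917

0.917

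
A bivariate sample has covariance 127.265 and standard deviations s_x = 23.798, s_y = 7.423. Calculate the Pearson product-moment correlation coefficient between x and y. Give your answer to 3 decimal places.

r = Cov(x,y) / (s_x · s_y) = 127.265 / (23.798 × 7.423)
  = 127.265 / 176.6526 ≈ 0.720

0.720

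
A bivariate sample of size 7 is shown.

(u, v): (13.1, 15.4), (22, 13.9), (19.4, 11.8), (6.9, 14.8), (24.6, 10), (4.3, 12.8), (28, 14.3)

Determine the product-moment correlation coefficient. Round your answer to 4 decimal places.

-0.3100

n = 7, Σu = 118.3, Σv = 93, Σu² = 2487.23, Σv² = 1256.98, Σuv = 1540.02
nΣuv − ΣuΣv = 10780.14 − 11001.9 = -221.76
nΣu² − (Σu)² = 17410.61 − 13994.89 = 3415.72; nΣv² − (Σv)² = 8798.86 − 8649 = 149.86
r = -221.76 / √(3415.72 × 149.86) = -221.76 / 715.4578 ≈ -0.3100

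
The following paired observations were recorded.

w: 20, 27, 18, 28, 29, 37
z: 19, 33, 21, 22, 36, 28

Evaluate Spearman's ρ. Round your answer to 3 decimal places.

Rank w: 2, 3, 1, 4, 5, 6
Rank z: 1, 5, 2, 3, 6, 4
d = rank(w) − rank(z): 1, -2, -1, 1, -1, 2; Σd² = 12
ρ = 1 − 6Σd² / [n(n²−1)] = 1 − 6×12 / (6×35) = 1 − 72/210 ≈ 0.657

0.657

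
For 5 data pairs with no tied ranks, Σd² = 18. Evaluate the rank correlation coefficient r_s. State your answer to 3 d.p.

0.100

ρ = 1 − 6Σd² / [n(n²−1)] = 1 − 6×18 / (5×24)
  = 1 − 108/120 = 1 − 0.9000 ≈ 0.100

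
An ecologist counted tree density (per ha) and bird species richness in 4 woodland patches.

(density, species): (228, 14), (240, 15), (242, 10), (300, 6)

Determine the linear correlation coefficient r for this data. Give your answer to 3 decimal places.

-0.880

n = 4, Σx = 1010, Σy = 45, Σx² = 258148, Σy² = 557, Σxy = 11012
nΣxy − ΣxΣy = 44048 − 45450 = -1402
nΣx² − (Σx)² = 1032592 − 1020100 = 12492; nΣy² − (Σy)² = 2228 − 2025 = 203
r = -1402 / √(12492 × 203) = -1402 / 1592.4434 ≈ -0.880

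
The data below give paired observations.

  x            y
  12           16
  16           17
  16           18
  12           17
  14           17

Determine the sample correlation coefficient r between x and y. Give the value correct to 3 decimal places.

n = 5, Σx = 70, Σy = 85, Σx² = 996, Σy² = 1447, Σxy = 1194
nΣxy − ΣxΣy = 5970 − 5950 = 20
nΣx² − (Σx)² = 4980 − 4900 = 80; nΣy² − (Σy)² = 7235 − 7225 = 10
r = 20 / √(80 × 10) = 20 / 28.2843 ≈ 0.707

0.707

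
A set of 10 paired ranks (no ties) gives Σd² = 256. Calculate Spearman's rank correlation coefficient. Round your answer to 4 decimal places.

ρ = 1 − 6Σd² / [n(n²−1)] = 1 − 6×256 / (10×99)
  = 1 − 1536/990 = 1 − 1.55152 ≈ -0.5515

-0.5515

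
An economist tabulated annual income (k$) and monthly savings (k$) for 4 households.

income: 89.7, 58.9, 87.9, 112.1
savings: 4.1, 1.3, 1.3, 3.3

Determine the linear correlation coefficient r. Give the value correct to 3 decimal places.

0.612

n = 4, Σx = 348.6, Σy = 10, Σx² = 31808.12, Σy² = 31.08, Σxy = 928.54
nΣxy − ΣxΣy = 3714.16 − 3486 = 228.16
nΣx² − (Σx)² = 127232.48 − 121521.96 = 5710.52; nΣy² − (Σy)² = 124.32 − 100 = 24.32
r = 228.16 / √(5710.52 × 24.32) = 228.16 / 372.6659 ≈ 0.612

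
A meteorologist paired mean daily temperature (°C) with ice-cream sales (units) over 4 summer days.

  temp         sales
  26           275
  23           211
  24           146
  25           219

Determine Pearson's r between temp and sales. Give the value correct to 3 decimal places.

n = 4, Σx = 98, Σy = 851, Σx² = 2406, Σy² = 189423, Σxy = 20982
nΣxy − ΣxΣy = 83928 − 83398 = 530
nΣx² − (Σx)² = 9624 − 9604 = 20; nΣy² − (Σy)² = 757692 − 724201 = 33491
r = 530 / √(20 × 33491) = 530 / 818.4253 ≈ 0.648

0.648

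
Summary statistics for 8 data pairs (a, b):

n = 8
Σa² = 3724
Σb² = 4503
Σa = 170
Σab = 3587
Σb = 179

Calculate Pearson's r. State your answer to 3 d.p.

-0.920

r = (nΣab − ΣaΣb) / √[(nΣa² − (Σa)²)(nΣb² − (Σb)²)]
Numerator: 8×3587 − 170×179 = -1734
Denominator: √[(29792 − 28900)(36024 − 32041)] = √[892 × 3983] = 1884.8968
r = -1734 / 1884.8968 ≈ -0.920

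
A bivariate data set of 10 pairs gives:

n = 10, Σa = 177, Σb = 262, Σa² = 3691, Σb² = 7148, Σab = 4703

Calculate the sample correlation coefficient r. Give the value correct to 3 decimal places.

0.165

r = (nΣab − ΣaΣb) / √[(nΣa² − (Σa)²)(nΣb² − (Σb)²)]
Numerator: 10×4703 − 177×262 = 656
Denominator: √[(36910 − 31329)(71480 − 68644)] = √[5581 × 2836] = 3978.4062
r = 656 / 3978.4062 ≈ 0.165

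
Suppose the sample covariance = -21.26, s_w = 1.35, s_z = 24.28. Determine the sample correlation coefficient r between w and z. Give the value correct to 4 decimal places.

-0.6486

r = Cov(w,z) / (s_w · s_z) = -21.26 / (1.35 × 24.28)
  = -21.26 / 32.7780 ≈ -0.6486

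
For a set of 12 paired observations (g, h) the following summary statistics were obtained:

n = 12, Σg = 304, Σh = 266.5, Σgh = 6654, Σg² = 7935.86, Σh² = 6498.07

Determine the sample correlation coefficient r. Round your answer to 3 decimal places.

r = (nΣgh − ΣgΣh) / √[(nΣg² − (Σg)²)(nΣh² − (Σh)²)]
Numerator: 12×6654 − 304×266.5 = -1168
Denominator: √[(95230.32 − 92416)(77976.84 − 71022.25)] = √[2814.32 × 6954.59] = 4424.0752
r = -1168 / 4424.0752 ≈ -0.264

-0.264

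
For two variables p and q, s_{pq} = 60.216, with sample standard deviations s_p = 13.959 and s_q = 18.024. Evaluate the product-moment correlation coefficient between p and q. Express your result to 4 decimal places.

0.2393

r = Cov(p,q) / (s_p · s_q) = 60.216 / (13.959 × 18.024)
  = 60.216 / 251.5970 ≈ 0.2393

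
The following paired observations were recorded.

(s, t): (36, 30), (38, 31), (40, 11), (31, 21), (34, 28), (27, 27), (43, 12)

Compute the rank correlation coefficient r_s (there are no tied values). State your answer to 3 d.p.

-0.286

Rank s: 4, 5, 6, 2, 3, 1, 7
Rank t: 6, 7, 1, 3, 5, 4, 2
d = rank(s) − rank(t): -2, -2, 5, -1, -2, -3, 5; Σd² = 72
ρ = 1 − 6Σd² / [n(n²−1)] = 1 − 6×72 / (7×48) = 1 − 432/336 ≈ -0.286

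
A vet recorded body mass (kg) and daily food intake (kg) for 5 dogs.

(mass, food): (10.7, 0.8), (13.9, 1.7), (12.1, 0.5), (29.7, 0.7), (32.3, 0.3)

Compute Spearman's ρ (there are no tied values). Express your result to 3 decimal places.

Rank mass: 1, 3, 2, 4, 5
Rank food: 4, 5, 2, 3, 1
d = rank(mass) − rank(food): -3, -2, 0, 1, 4; Σd² = 30
ρ = 1 − 6Σd² / [n(n²−1)] = 1 − 6×30 / (5×24) = 1 − 180/120 ≈ -0.500

-0.500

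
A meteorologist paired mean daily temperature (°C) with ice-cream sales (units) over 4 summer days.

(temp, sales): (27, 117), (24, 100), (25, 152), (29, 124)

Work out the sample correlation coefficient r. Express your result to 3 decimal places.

0.095

n = 4, Σx = 105, Σy = 493, Σx² = 2771, Σy² = 62169, Σxy = 12955
nΣxy − ΣxΣy = 51820 − 51765 = 55
nΣx² − (Σx)² = 11084 − 11025 = 59; nΣy² − (Σy)² = 248676 − 243049 = 5627
r = 55 / √(59 × 5627) = 55 / 576.1883 ≈ 0.095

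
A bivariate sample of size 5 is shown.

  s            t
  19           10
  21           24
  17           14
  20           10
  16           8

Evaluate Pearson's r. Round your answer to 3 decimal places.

0.609

n = 5, Σs = 93, Σt = 66, Σs² = 1747, Σt² = 1036, Σst = 1260
nΣst − ΣsΣt = 6300 − 6138 = 162
nΣs² − (Σs)² = 8735 − 8649 = 86; nΣt² − (Σt)² = 5180 − 4356 = 824
r = 162 / √(86 × 824) = 162 / 266.2029 ≈ 0.609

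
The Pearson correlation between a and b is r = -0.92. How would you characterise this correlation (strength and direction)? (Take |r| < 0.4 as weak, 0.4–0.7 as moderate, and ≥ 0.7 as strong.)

strong negative

r = -0.92 < 0 so the relationship is negative.
|r| = 0.92, which falls in the strong range.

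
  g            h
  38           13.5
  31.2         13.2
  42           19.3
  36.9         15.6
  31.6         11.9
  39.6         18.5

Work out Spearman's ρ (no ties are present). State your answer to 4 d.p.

0.8857

Rank g: 4, 1, 6, 3, 2, 5
Rank h: 3, 2, 6, 4, 1, 5
d = rank(g) − rank(h): 1, -1, 0, -1, 1, 0; Σd² = 4
ρ = 1 − 6Σd² / [n(n²−1)] = 1 − 6×4 / (6×35) = 1 − 24/210 ≈ 0.8857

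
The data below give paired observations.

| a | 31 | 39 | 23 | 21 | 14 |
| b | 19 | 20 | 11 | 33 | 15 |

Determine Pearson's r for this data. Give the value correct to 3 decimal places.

0.051

n = 5, Σa = 128, Σb = 98, Σa² = 3648, Σb² = 2196, Σab = 2525
nΣab − ΣaΣb = 12625 − 12544 = 81
nΣa² − (Σa)² = 18240 − 16384 = 1856; nΣb² − (Σb)² = 10980 − 9604 = 1376
r = 81 / √(1856 × 1376) = 81 / 1598.0788 ≈ 0.051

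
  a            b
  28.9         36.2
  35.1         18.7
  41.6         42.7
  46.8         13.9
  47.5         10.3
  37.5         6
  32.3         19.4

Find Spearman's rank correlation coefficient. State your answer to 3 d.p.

Rank a: 1, 3, 5, 6, 7, 4, 2
Rank b: 6, 4, 7, 3, 2, 1, 5
d = rank(a) − rank(b): -5, -1, -2, 3, 5, 3, -3; Σd² = 82
ρ = 1 − 6Σd² / [n(n²−1)] = 1 − 6×82 / (7×48) = 1 − 492/336 ≈ -0.464

-0.464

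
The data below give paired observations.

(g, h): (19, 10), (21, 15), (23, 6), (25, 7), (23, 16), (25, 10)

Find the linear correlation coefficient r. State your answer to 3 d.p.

-0.307

n = 6, Σg = 136, Σh = 64, Σg² = 3110, Σh² = 766, Σgh = 1436
nΣgh − ΣgΣh = 8616 − 8704 = -88
nΣg² − (Σg)² = 18660 − 18496 = 164; nΣh² − (Σh)² = 4596 − 4096 = 500
r = -88 / √(164 × 500) = -88 / 286.3564 ≈ -0.307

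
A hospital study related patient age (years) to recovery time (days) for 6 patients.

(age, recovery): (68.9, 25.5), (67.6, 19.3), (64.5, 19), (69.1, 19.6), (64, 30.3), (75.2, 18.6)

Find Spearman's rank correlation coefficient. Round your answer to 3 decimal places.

Rank age: 4, 3, 2, 5, 1, 6
Rank recovery: 5, 3, 2, 4, 6, 1
d = rank(age) − rank(recovery): -1, 0, 0, 1, -5, 5; Σd² = 52
ρ = 1 − 6Σd² / [n(n²−1)] = 1 − 6×52 / (6×35) = 1 − 312/210 ≈ -0.486

-0.486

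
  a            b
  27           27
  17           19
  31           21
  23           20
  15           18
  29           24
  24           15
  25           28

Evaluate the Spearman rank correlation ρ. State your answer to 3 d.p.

0.619

Rank a: 6, 2, 8, 3, 1, 7, 4, 5
Rank b: 7, 3, 5, 4, 2, 6, 1, 8
d = rank(a) − rank(b): -1, -1, 3, -1, -1, 1, 3, -3; Σd² = 32
ρ = 1 − 6Σd² / [n(n²−1)] = 1 − 6×32 / (8×63) = 1 − 192/504 ≈ 0.619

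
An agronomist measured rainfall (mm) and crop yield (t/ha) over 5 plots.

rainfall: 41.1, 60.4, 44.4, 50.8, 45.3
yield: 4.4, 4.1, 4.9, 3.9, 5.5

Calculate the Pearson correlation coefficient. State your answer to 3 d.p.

n = 5, Σx = 242, Σy = 22.8, Σx² = 11941.46, Σy² = 105.64, Σxy = 1093.31
nΣxy − ΣxΣy = 5466.55 − 5517.6 = -51.05
nΣx² − (Σx)² = 59707.3 − 58564 = 1143.3; nΣy² − (Σy)² = 528.2 − 519.84 = 8.36
r = -51.05 / √(1143.3 × 8.36) = -51.05 / 97.7650 ≈ -0.522

-0.522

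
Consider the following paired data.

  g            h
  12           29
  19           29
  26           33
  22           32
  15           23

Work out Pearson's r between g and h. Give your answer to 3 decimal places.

0.708

n = 5, Σg = 94, Σh = 146, Σg² = 1890, Σh² = 4324, Σgh = 2806
nΣgh − ΣgΣh = 14030 − 13724 = 306
nΣg² − (Σg)² = 9450 − 8836 = 614; nΣh² − (Σh)² = 21620 − 21316 = 304
r = 306 / √(614 × 304) = 306 / 432.0370 ≈ 0.708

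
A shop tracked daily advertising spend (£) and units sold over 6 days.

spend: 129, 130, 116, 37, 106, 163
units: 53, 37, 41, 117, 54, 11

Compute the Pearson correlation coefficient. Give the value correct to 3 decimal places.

n = 6, Σx = 681, Σy = 313, Σx² = 86171, Σy² = 22585, Σxy = 28249
nΣxy − ΣxΣy = 169494 − 213153 = -43659
nΣx² − (Σx)² = 517026 − 463761 = 53265; nΣy² − (Σy)² = 135510 − 97969 = 37541
r = -43659 / √(53265 × 37541) = -43659 / 44717.1261 ≈ -0.976

-0.976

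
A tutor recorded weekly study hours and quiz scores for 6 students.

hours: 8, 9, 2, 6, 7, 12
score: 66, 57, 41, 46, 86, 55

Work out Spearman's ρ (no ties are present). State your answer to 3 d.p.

0.429

Rank hours: 4, 5, 1, 2, 3, 6
Rank score: 5, 4, 1, 2, 6, 3
d = rank(hours) − rank(score): -1, 1, 0, 0, -3, 3; Σd² = 20
ρ = 1 − 6Σd² / [n(n²−1)] = 1 − 6×20 / (6×35) = 1 − 120/210 ≈ 0.429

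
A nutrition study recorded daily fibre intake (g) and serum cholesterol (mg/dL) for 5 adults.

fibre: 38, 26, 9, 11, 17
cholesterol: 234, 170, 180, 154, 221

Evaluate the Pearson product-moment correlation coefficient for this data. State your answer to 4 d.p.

0.6189

n = 5, Σx = 101, Σy = 959, Σx² = 2611, Σy² = 188613, Σxy = 20383
nΣxy − ΣxΣy = 101915 − 96859 = 5056
nΣx² − (Σx)² = 13055 − 10201 = 2854; nΣy² − (Σy)² = 943065 − 919681 = 23384
r = 5056 / √(2854 × 23384) = 5056 / 8169.3290 ≈ 0.6189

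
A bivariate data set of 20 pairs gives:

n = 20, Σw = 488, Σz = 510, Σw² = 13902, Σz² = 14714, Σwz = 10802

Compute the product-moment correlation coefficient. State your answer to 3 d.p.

r = (nΣwz − ΣwΣz) / √[(nΣw² − (Σw)²)(nΣz² − (Σz)²)]
Numerator: 20×10802 − 488×510 = -32840
Denominator: √[(278040 − 238144)(294280 − 260100)] = √[39896 × 34180] = 36927.5680
r = -32840 / 36927.5680 ≈ -0.889

-0.889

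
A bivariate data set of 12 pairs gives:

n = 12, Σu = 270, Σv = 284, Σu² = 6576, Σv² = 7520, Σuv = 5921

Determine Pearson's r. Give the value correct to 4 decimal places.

r = (nΣuv − ΣuΣv) / √[(nΣu² − (Σu)²)(nΣv² − (Σv)²)]
Numerator: 12×5921 − 270×284 = -5628
Denominator: √[(78912 − 72900)(90240 − 80656)] = √[6012 × 9584] = 7590.7185
r = -5628 / 7590.7185 ≈ -0.7414

-0.7414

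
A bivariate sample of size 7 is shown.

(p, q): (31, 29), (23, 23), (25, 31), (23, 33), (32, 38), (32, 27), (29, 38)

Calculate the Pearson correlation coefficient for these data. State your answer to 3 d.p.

n = 7, Σp = 195, Σq = 219, Σp² = 5533, Σq² = 7037, Σpq = 6144
nΣpq − ΣpΣq = 43008 − 42705 = 303
nΣp² − (Σp)² = 38731 − 38025 = 706; nΣq² − (Σq)² = 49259 − 47961 = 1298
r = 303 / √(706 × 1298) = 303 / 957.2816 ≈ 0.317

0.317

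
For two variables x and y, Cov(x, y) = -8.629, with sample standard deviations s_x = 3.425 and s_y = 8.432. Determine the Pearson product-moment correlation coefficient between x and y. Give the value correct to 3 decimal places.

r = Cov(x,y) / (s_x · s_y) = -8.629 / (3.425 × 8.432)
  = -8.629 / 28.8796 ≈ -0.299

-0.299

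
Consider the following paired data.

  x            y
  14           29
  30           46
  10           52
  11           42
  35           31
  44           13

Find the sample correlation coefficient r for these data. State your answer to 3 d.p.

n = 6, Σx = 144, Σy = 213, Σx² = 4478, Σy² = 8555, Σxy = 4425
nΣxy − ΣxΣy = 26550 − 30672 = -4122
nΣx² − (Σx)² = 26868 − 20736 = 6132; nΣy² − (Σy)² = 51330 − 45369 = 5961
r = -4122 / √(6132 × 5961) = -4122 / 6045.8955 ≈ -0.682

-0.682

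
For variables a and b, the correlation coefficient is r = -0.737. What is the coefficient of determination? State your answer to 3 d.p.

r² = (-0.737)² = 0.543

0.543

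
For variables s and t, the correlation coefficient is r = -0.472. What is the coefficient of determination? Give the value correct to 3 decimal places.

r² = (-0.472)² = 0.223

0.223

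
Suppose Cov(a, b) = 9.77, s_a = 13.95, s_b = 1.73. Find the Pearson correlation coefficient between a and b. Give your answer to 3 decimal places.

0.405

r = Cov(a,b) / (s_a · s_b) = 9.77 / (13.95 × 1.73)
  = 9.77 / 24.1335 ≈ 0.405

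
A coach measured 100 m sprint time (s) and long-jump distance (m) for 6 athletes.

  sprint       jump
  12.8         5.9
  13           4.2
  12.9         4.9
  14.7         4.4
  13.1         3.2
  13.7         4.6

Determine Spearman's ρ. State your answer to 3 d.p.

Rank sprint: 1, 3, 2, 6, 4, 5
Rank jump: 6, 2, 5, 3, 1, 4
d = rank(sprint) − rank(jump): -5, 1, -3, 3, 3, 1; Σd² = 54
ρ = 1 − 6Σd² / [n(n²−1)] = 1 − 6×54 / (6×35) = 1 − 324/210 ≈ -0.543

-0.543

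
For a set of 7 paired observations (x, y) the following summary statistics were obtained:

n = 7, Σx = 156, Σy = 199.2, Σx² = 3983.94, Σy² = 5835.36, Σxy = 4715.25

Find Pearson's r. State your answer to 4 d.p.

r = (nΣxy − ΣxΣy) / √[(nΣx² − (Σx)²)(nΣy² − (Σy)²)]
Numerator: 7×4715.25 − 156×199.2 = 1931.55
Denominator: √[(27887.58 − 24336)(40847.52 − 39680.64)] = √[3551.58 × 1166.88] = 2035.7474
r = 1931.55 / 2035.7474 ≈ 0.9488

0.9488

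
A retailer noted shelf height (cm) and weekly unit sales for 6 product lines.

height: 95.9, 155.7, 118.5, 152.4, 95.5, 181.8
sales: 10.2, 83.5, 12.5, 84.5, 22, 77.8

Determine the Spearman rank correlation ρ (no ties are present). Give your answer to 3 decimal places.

0.600

Rank height: 2, 5, 3, 4, 1, 6
Rank sales: 1, 5, 2, 6, 3, 4
d = rank(height) − rank(sales): 1, 0, 1, -2, -2, 2; Σd² = 14
ρ = 1 − 6Σd² / [n(n²−1)] = 1 − 6×14 / (6×35) = 1 − 84/210 ≈ 0.600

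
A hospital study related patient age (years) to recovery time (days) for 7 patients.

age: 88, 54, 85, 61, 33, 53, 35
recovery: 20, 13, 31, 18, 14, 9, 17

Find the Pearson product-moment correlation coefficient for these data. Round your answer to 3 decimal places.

n = 7, Σx = 409, Σy = 122, Σx² = 26729, Σy² = 2420, Σxy = 7729
nΣxy − ΣxΣy = 54103 − 49898 = 4205
nΣx² − (Σx)² = 187103 − 167281 = 19822; nΣy² − (Σy)² = 16940 − 14884 = 2056
r = 4205 / √(19822 × 2056) = 4205 / 6383.8885 ≈ 0.659

0.659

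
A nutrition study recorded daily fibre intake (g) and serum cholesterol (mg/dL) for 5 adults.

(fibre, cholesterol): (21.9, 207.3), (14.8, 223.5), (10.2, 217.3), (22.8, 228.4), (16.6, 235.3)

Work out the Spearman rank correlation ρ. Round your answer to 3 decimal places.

Rank fibre: 4, 2, 1, 5, 3
Rank cholesterol: 1, 3, 2, 4, 5
d = rank(fibre) − rank(cholesterol): 3, -1, -1, 1, -2; Σd² = 16
ρ = 1 − 6Σd² / [n(n²−1)] = 1 − 6×16 / (5×24) = 1 − 96/120 ≈ 0.200

0.200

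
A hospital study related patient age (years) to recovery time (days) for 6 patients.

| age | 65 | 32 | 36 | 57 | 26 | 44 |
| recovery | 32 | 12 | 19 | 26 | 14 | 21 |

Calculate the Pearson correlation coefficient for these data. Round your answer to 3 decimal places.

n = 6, Σx = 260, Σy = 124, Σx² = 12406, Σy² = 2842, Σxy = 5918
nΣxy − ΣxΣy = 35508 − 32240 = 3268
nΣx² − (Σx)² = 74436 − 67600 = 6836; nΣy² − (Σy)² = 17052 − 15376 = 1676
r = 3268 / √(6836 × 1676) = 3268 / 3384.8391 ≈ 0.965

0.965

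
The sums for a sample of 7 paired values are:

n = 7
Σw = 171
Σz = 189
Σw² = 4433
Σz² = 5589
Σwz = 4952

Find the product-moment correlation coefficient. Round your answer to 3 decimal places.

0.950

r = (nΣwz − ΣwΣz) / √[(nΣw² − (Σw)²)(nΣz² − (Σz)²)]
Numerator: 7×4952 − 171×189 = 2345
Denominator: √[(31031 − 29241)(39123 − 35721)] = √[1790 × 3402] = 2467.7074
r = 2345 / 2467.7074 ≈ 0.950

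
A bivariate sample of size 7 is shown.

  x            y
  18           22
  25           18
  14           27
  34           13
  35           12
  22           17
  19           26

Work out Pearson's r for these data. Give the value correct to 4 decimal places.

n = 7, Σx = 167, Σy = 135, Σx² = 4371, Σy² = 2815, Σxy = 2954
nΣxy − ΣxΣy = 20678 − 22545 = -1867
nΣx² − (Σx)² = 30597 − 27889 = 2708; nΣy² − (Σy)² = 19705 − 18225 = 1480
r = -1867 / √(2708 × 1480) = -1867 / 2001.9590 ≈ -0.9326

-0.9326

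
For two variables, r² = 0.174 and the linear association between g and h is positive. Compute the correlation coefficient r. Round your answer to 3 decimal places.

0.417

|r| = √0.174 = 0.417
The association is positive, so r = 0.417.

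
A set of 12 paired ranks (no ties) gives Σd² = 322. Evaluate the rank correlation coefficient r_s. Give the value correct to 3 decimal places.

-0.126

ρ = 1 − 6Σd² / [n(n²−1)] = 1 − 6×322 / (12×143)
  = 1 − 1932/1716 = 1 − 1.1259 ≈ -0.126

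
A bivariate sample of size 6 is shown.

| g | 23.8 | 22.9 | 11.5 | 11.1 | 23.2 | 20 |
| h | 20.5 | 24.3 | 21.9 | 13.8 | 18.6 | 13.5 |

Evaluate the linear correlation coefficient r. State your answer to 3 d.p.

n = 6, Σg = 112.5, Σh = 112.6, Σg² = 2284.55, Σh² = 2209, Σgh = 2150.92
nΣgh − ΣgΣh = 12905.52 − 12667.5 = 238.02
nΣg² − (Σg)² = 13707.3 − 12656.25 = 1051.05; nΣh² − (Σh)² = 13254 − 12678.76 = 575.24
r = 238.02 / √(1051.05 × 575.24) = 238.02 / 777.5641 ≈ 0.306

0.306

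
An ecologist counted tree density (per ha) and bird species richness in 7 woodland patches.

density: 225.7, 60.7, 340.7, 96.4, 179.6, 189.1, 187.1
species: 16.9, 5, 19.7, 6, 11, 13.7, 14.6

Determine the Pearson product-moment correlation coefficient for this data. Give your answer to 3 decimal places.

n = 7, Σx = 1279.3, Σy = 86.9, Σx² = 283015.81, Σy² = 1256.55, Σxy = 18705.95
nΣxy − ΣxΣy = 130941.65 − 111171.17 = 19770.48
nΣx² − (Σx)² = 1981110.67 − 1636608.49 = 344502.18; nΣy² − (Σy)² = 8795.85 − 7551.61 = 1244.24
r = 19770.48 / √(344502.18 × 1244.24) = 19770.48 / 20703.7048 ≈ 0.955

0.955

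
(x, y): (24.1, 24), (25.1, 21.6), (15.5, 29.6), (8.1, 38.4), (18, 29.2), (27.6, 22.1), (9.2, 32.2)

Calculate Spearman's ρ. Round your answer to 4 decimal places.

-0.9643

Rank x: 5, 6, 3, 1, 4, 7, 2
Rank y: 3, 1, 5, 7, 4, 2, 6
d = rank(x) − rank(y): 2, 5, -2, -6, 0, 5, -4; Σd² = 110
ρ = 1 − 6Σd² / [n(n²−1)] = 1 − 6×110 / (7×48) = 1 − 660/336 ≈ -0.9643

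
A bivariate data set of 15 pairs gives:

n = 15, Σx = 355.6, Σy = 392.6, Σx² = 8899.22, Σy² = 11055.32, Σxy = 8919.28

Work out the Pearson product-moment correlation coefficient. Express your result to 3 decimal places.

r = (nΣxy − ΣxΣy) / √[(nΣx² − (Σx)²)(nΣy² − (Σy)²)]
Numerator: 15×8919.28 − 355.6×392.6 = -5819.36
Denominator: √[(133488.3 − 126451.36)(165829.8 − 154134.76)] = √[7036.94 × 11695.04] = 9071.7856
r = -5819.36 / 9071.7856 ≈ -0.641

-0.641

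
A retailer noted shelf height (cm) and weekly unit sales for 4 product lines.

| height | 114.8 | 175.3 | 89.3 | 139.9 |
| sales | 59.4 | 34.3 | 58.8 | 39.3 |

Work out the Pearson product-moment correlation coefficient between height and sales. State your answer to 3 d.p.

n = 4, Σx = 519.3, Σy = 191.8, Σx² = 71455.63, Σy² = 9706.78, Σxy = 23580.82
nΣxy − ΣxΣy = 94323.28 − 99601.74 = -5278.46
nΣx² − (Σx)² = 285822.52 − 269672.49 = 16150.03; nΣy² − (Σy)² = 38827.12 − 36787.24 = 2039.88
r = -5278.46 / √(16150.03 × 2039.88) = -5278.46 / 5739.6971 ≈ -0.920

-0.920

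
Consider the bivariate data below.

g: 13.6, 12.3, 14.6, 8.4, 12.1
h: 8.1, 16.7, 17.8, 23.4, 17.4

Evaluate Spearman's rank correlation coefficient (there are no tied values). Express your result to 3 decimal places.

Rank g: 4, 3, 5, 1, 2
Rank h: 1, 2, 4, 5, 3
d = rank(g) − rank(h): 3, 1, 1, -4, -1; Σd² = 28
ρ = 1 − 6Σd² / [n(n²−1)] = 1 − 6×28 / (5×24) = 1 − 168/120 ≈ -0.400

-0.400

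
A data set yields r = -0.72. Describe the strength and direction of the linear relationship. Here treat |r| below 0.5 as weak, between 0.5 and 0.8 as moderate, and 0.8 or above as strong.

moderate negative

r = -0.72 < 0 so the relationship is negative.
|r| = 0.72, which falls in the moderate range.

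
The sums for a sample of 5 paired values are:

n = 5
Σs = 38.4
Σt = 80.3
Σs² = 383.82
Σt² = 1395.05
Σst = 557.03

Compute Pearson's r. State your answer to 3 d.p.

r = (nΣst − ΣsΣt) / √[(nΣs² − (Σs)²)(nΣt² − (Σt)²)]
Numerator: 5×557.03 − 38.4×80.3 = -298.37
Denominator: √[(1919.1 − 1474.56)(6975.25 − 6448.09)] = √[444.54 × 527.16] = 484.0906
r = -298.37 / 484.0906 ≈ -0.616

-0.616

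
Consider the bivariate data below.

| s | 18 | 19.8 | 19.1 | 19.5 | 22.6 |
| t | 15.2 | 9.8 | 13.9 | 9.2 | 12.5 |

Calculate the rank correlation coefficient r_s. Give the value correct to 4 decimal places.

Rank s: 1, 4, 2, 3, 5
Rank t: 5, 2, 4, 1, 3
d = rank(s) − rank(t): -4, 2, -2, 2, 2; Σd² = 32
ρ = 1 − 6Σd² / [n(n²−1)] = 1 − 6×32 / (5×24) = 1 − 192/120 ≈ -0.6000

-0.6000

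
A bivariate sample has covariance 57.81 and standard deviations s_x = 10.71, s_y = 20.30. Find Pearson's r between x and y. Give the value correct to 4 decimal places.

0.2659

r = Cov(x,y) / (s_x · s_y) = 57.81 / (10.71 × 20.30)
  = 57.81 / 217.4130 ≈ 0.2659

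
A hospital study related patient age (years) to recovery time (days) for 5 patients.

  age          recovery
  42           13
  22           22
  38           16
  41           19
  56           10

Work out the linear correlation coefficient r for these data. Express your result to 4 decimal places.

-0.8992

n = 5, Σx = 199, Σy = 80, Σx² = 8509, Σy² = 1370, Σxy = 2977
nΣxy − ΣxΣy = 14885 − 15920 = -1035
nΣx² − (Σx)² = 42545 − 39601 = 2944; nΣy² − (Σy)² = 6850 − 6400 = 450
r = -1035 / √(2944 × 450) = -1035 / 1150.9996 ≈ -0.8992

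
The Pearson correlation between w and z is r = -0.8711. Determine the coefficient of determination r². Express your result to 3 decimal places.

r² = (-0.8711)² = 0.759

0.759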